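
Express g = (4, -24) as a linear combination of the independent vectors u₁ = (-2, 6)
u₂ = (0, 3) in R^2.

Solve the system with u₁, u₂ as columns and g as the right-hand side.
Row-reducing the augmented matrix gives the unique coefficients (c₁, c₂) = (-2, -4).

g = -2u₁ - 4u₂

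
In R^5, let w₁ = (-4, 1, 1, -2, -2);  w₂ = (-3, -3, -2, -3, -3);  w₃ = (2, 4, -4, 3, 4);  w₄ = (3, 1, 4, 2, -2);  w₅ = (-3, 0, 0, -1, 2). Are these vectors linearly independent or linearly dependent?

The matrix [w₁|w₂|w₃|w₄|w₅] has determinant -253.
A nonzero determinant means the columns are linearly independent.

linearly independent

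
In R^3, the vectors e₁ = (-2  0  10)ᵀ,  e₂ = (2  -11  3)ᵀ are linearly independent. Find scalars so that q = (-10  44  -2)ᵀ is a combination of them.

q = e₁ - 4e₂

Since e₁, e₂ are independent, the coefficients expressing q are uniquely determined by a linear system.
The system has the unique solution (c₁, c₂) = (1, -4).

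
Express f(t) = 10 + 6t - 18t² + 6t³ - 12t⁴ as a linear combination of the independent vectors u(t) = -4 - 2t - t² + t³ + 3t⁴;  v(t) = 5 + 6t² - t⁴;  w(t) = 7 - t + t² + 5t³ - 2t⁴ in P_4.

Take coordinate vectors relative to {1, t, …, t⁴}.
Set up the augmented matrix [u | v | w | f] and row-reduce.
The system has the unique solution (a₁, a₂, a₃) = (-4, -4, 2).

f = -4u - 4v + 2w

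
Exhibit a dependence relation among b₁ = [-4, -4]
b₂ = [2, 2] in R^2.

Write the vectors as columns of a matrix and find a nonzero vector in its null space.
A generator of the null space is (1, 2).

b₁ + 2b₂ = 0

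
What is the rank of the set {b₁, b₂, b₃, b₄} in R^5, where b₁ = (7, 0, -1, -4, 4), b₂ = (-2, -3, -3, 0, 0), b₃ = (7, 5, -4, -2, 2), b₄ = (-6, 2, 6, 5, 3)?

Form the matrix with b₁, b₂, b₃, b₄ as columns and reduce.
There are 4 pivot columns, so rank = 4.

rank 4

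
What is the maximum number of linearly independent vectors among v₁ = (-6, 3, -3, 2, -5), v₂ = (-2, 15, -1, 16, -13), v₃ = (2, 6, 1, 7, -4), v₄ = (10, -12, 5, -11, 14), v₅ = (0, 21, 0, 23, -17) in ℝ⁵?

Apply Gaussian elimination to the matrix whose rows are v₁, v₂, v₃, v₄, v₅.
Exactly 2 pivots survive; hence the rank is 2.

2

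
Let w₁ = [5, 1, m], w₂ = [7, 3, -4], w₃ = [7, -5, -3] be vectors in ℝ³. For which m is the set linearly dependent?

m = -19/7

The set is linearly dependent precisely when det[w₁; w₂; w₃] = 0.
Cofactor expansion gives det = -56*m - 152.
This vanishes exactly when m = -19/7.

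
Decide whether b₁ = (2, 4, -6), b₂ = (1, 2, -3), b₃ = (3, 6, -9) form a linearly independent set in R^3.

One vector is a scalar multiple of another, so the set is dependent.

linearly dependent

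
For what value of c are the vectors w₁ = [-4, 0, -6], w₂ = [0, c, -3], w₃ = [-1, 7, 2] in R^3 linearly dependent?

Place the vectors as rows of a 3×3 matrix; dependence ⇔ determinant zero.
Cofactor expansion gives det = -14*c - 84.
Solving -14*c - 84 = 0 yields c = -6.

c = -6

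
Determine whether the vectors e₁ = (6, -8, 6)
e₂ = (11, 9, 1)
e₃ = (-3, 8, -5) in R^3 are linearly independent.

The matrix [e₁|e₂|e₃] has determinant -44.
A nonzero determinant means the columns are linearly independent.

linearly independent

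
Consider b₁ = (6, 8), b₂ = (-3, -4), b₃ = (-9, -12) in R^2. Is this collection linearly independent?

There are 3 vectors in a 2-dimensional space, so they cannot be linearly independent.

linearly dependent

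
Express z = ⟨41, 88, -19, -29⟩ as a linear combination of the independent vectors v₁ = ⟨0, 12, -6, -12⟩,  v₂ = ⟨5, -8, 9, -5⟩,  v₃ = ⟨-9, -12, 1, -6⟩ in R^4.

Set up the augmented matrix [v₁ | v₂ | v₃ | z] and row-reduce.
Back-substitution yields (α₁, α₂, α₃) = (4, 1, -4).

z = 4v₁ + v₂ - 4v₃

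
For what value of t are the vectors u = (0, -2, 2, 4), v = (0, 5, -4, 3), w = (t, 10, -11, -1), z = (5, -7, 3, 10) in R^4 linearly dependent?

The vectors are dependent exactly when the determinant of the matrix with rows u, v, w, z vanishes.
Cofactor expansion gives det = 320 - 96*t.
Solving 320 - 96*t = 0 yields t = 10/3.

t = 10/3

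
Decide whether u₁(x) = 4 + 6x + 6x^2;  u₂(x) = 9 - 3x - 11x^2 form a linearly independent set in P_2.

linearly independent

Write each element as a coordinate vector in ℝ³ using {1, x, x^2}.
Row-reduce the matrix whose columns are u₁, u₂.
The reduction yields 2 nonzero rows, so the rank is 2.
Since rank = 2 (the number of vectors), the set is linearly independent.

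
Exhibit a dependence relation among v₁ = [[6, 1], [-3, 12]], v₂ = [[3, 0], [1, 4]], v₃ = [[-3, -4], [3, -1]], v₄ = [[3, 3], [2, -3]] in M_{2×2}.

Pass to coordinate vectors relative to the basis {E₁₁, E₁₂, E₂₁, E₂₂}.
Set up α₁v₁ + … + α₄v₄ = 0 and solve the homogeneous system.
The free variable yields coefficients (1, -2, 1, 1) (any nonzero multiple also works).

v₁ - 2v₂ + v₃ + v₄ = 0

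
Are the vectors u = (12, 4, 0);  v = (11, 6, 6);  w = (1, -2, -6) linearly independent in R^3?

linearly dependent

The matrix [u|v|w] has determinant 0.
A zero determinant means the columns are linearly dependent.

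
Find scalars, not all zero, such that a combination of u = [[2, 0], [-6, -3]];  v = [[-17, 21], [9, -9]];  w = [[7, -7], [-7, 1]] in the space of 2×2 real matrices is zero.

2u - v - 3w = 0

Take coordinates with respect to {E₁₁, E₁₂, E₂₁, E₂₂}.
Set up α₁u + … + α₃w = 0 and solve the homogeneous system.
The free variable yields coefficients (2, -1, -3) (any nonzero multiple also works).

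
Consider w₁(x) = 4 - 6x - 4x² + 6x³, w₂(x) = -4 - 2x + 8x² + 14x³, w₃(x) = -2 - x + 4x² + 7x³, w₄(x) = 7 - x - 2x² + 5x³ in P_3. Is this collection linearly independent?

linearly dependent

Write each element as a coordinate vector in ℝ⁴ using {1, x, …, x³}.
One vector is a scalar multiple of another, so the set is dependent.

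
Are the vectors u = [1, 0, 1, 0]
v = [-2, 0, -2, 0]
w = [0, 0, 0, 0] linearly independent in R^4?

linearly dependent

One of the vectors is the zero vector, so the set is linearly dependent.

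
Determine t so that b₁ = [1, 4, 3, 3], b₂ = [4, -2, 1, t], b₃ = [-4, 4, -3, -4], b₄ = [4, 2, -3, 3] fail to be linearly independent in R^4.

t = 11/3

Place the vectors as rows of a 4×4 matrix; dependence ⇔ determinant zero.
Expanding, det = 638 - 174*t.
This vanishes exactly when t = 11/3.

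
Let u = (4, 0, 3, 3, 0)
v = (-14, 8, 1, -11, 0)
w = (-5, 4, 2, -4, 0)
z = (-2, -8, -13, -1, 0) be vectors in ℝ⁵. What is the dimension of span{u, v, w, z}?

dim = 2

Form the matrix with u, v, w, z as columns and reduce.
There are 2 pivot columns, so rank = 2.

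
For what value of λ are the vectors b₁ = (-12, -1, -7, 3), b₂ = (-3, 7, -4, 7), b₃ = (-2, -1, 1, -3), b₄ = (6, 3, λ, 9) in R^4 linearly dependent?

Dependence holds iff the 4×4 matrix [b₁ b₂ b₃ b₄] is singular.
Cofactor expansion gives det = -242*λ - 726.
Setting this to zero gives λ = -3.

λ = -3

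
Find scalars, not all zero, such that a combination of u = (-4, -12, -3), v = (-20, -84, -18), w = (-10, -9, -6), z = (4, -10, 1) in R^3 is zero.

Solve the homogeneous system with u, v, w, z as columns by row-reducing the coefficient matrix.
The free variable yields coefficients (3, -1, 2, 3) (any nonzero multiple also works).

3u - v + 2w + 3z = 0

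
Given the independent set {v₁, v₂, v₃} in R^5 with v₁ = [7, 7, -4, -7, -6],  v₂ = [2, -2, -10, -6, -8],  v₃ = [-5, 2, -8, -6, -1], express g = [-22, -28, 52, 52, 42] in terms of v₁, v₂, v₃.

Since v₁, v₂, v₃ are independent, the coefficients expressing g are uniquely determined by a linear system.
Row-reducing the augmented matrix gives the unique coefficients (α₁, α₂, α₃) = (-4, -2, -2).

g = -4v₁ - 2v₂ - 2v₃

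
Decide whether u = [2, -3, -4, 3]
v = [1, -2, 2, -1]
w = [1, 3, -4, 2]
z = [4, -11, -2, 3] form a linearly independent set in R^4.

Form the 4×4 matrix with these as columns; its determinant is 0.
A zero determinant means the columns are linearly dependent.

linearly dependent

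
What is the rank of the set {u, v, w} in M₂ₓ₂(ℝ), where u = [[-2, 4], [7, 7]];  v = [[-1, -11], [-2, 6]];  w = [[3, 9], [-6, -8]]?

3

Represent each element by its coordinate vector in ℝ⁴.
Put the 4×3 matrix [u|v|w] into echelon form.
Exactly 3 pivots survive; hence the rank is 3.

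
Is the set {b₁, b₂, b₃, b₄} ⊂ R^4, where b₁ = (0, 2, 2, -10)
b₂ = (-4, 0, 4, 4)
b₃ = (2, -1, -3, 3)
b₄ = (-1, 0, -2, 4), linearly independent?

linearly dependent

Row-reduce the matrix whose columns are b₁, b₂, b₃, b₄.
The reduction yields 3 nonzero rows, so the rank is 3.
Since rank 3 < 4, the set is linearly dependent.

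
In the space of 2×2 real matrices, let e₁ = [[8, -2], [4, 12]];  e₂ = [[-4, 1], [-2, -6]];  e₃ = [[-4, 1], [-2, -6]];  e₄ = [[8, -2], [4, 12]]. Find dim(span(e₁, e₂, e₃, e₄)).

Pass to coordinate vectors with respect to the basis {E₁₁, E₁₂, E₂₁, E₂₂}.
Put the 4×4 matrix [e₁|e₂|e₃|e₄] into echelon form.
Reduction leaves 1 leading entry, giving rank 1.

dim = 1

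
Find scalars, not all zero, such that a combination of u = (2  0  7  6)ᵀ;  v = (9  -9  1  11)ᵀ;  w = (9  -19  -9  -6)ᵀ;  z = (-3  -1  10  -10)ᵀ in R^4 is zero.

Solve the homogeneous system with u, v, w, z as columns by row-reducing the coefficient matrix.
The free variable yields coefficients (3, -2, 1, -1) (any nonzero multiple also works).

3u - 2v + w - z = 0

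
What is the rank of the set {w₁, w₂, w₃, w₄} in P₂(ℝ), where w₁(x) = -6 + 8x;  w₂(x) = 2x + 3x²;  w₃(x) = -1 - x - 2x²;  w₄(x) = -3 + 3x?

Pass to coordinate vectors with respect to the basis {1, x, x²}.
Apply Gaussian elimination to the matrix whose rows are w₁, w₂, w₃, w₄.
Exactly 3 pivots survive; hence the rank is 3.
(With 4 elements in a 3-dimensional space the rank is at most 3.)

rank 3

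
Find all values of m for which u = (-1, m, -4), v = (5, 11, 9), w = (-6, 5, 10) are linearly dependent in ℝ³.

The set is linearly dependent precisely when det[u; v; w] = 0.
Expanding, det = -104*m - 429.
Solving -104*m - 429 = 0 yields m = -33/8.

m = -33/8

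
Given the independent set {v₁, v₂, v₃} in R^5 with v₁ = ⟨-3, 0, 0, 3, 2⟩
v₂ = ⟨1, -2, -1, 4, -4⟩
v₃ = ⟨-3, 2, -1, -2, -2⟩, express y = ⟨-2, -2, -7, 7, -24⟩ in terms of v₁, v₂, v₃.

y = -v₁ + 4v₂ + 3v₃

Set up the augmented matrix [v₁ | v₂ | v₃ | y] and row-reduce.
Row-reducing the augmented matrix gives the unique coefficients (c₁, c₂, c₃) = (-1, 4, 3).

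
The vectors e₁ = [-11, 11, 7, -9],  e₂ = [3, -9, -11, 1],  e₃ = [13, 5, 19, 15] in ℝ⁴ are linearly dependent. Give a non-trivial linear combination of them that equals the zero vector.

Set up α₁e₁ + … + α₃e₃ = 0 and solve the homogeneous system.
One solution (up to scaling) is (2, 3, 1).

2e₁ + 3e₂ + e₃ = 0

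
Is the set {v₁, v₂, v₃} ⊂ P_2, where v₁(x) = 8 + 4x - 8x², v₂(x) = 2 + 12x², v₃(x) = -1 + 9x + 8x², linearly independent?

Write each element as a coordinate vector in ℝ³ using {1, x, x²}.
Form the 3×3 matrix with these as columns; its determinant is -1120.
A nonzero determinant means the columns are linearly independent.

linearly independent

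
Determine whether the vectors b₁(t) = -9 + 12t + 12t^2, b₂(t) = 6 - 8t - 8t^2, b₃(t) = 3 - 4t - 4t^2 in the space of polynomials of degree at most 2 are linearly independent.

linearly dependent

Take coordinates with respect to the standard basis {1, t, t^2}.
One vector is a scalar multiple of another, so the set is dependent.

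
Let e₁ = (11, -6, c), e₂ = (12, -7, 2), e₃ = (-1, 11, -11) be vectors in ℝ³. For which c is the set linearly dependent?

Place the vectors as rows of a 3×3 matrix; dependence ⇔ determinant zero.
Expanding, det = 125*c - 175.
This vanishes exactly when c = 7/5.

c = 7/5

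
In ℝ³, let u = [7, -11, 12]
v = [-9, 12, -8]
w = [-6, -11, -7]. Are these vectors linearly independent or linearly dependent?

linearly independent

Form the 3×3 matrix with these as columns; its determinant is 1013.
A nonzero determinant means the columns are linearly independent.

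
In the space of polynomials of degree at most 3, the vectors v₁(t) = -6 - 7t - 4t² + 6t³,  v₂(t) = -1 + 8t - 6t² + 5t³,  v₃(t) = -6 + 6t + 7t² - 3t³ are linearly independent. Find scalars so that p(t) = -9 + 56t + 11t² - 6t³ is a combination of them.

p = -2v₁ + 3v₂ + 3v₃

Identify each element with its coordinate vector in ℝ⁴ via {1, t, …, t³}.
Since v₁, v₂, v₃ are independent, the coefficients expressing p are uniquely determined by a linear system.
Back-substitution yields (a₁, a₂, a₃) = (-2, 3, 3).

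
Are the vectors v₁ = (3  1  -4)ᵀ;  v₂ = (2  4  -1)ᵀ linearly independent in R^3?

Row-reduce the matrix whose columns are v₁, v₂.
The reduction yields 2 nonzero rows, so the rank is 2.
Since rank = 2 (the number of vectors), the set is linearly independent.

linearly independent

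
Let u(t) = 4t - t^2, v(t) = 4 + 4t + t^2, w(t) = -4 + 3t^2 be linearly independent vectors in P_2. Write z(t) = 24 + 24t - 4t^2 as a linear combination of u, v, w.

Work in coordinates with respect to the standard basis {1, t, t^2}.
Since u, v, w are independent, the coefficients expressing z are uniquely determined by a linear system.
Row-reducing the augmented matrix gives the unique coefficients (c₁, c₂, c₃) = (2, 4, -2).

z = 2u + 4v - 2w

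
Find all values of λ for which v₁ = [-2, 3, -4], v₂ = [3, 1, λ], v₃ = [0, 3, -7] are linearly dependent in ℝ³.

The set is linearly dependent precisely when det[v₁; v₂; v₃] = 0.
Cofactor expansion gives det = 6*λ + 41.
This vanishes exactly when λ = -41/6.

λ = -41/6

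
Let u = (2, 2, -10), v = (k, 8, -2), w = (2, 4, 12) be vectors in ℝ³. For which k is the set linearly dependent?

k = 45/8

Dependence holds iff the 3×3 matrix [u v w] is singular.
The determinant works out to 360 - 64*k.
Setting this to zero gives k = 45/8.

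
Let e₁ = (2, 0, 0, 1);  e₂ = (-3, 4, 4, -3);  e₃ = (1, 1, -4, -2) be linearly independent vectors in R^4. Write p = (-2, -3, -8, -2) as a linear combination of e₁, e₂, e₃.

Set up the augmented matrix [e₁ | e₂ | e₃ | p] and row-reduce.
Back-substitution yields (α₁, α₂, α₃) = (-3, -1, 1).

p = -3e₁ - e₂ + e₃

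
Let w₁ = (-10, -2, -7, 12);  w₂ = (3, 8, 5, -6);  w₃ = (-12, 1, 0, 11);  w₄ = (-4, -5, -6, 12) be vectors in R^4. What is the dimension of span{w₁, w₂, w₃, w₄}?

Row-reduce the 4×4 matrix with these as rows.
The echelon form has 4 nonzero rows, so the rank is 4.

4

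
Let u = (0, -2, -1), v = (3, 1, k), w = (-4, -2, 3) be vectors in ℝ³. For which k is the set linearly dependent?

The vectors are dependent exactly when the determinant of the matrix with rows u, v, w vanishes.
The determinant works out to 8*k + 20.
Setting this to zero gives k = -5/2.

k = -5/2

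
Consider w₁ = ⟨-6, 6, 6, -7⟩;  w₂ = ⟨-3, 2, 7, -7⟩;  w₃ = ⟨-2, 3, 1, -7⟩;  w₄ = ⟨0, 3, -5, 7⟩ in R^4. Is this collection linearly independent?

Place the vectors as rows of a 4×4 matrix and reduce to echelon form.
The reduction yields 4 nonzero rows, so the rank is 4.
Since rank = 4 (the number of vectors), the set is linearly independent.

linearly independent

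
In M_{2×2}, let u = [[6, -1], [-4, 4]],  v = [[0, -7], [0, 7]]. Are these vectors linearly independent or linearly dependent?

Take coordinates with respect to the standard basis {E₁₁, E₁₂, E₂₁, E₂₂}.
Place the vectors as rows of a 2×4 matrix and reduce to echelon form.
The reduction yields 2 nonzero rows, so the rank is 2.
Since rank = 2 (the number of vectors), the set is linearly independent.

linearly independent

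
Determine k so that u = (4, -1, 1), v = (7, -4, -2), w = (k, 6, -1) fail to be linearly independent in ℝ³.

Place the vectors as rows of a 3×3 matrix; dependence ⇔ determinant zero.
The determinant works out to 6*k + 99.
Setting this to zero gives k = -33/2.

k = -33/2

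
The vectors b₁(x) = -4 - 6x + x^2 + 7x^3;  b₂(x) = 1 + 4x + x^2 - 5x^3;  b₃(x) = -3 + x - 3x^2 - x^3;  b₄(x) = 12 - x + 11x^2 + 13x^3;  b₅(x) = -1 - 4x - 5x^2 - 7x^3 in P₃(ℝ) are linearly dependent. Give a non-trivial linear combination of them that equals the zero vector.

Pass to coordinate vectors relative to the basis {1, x, …, x^3}.
Set up α₁b₁ + … + α₅b₅ = 0 and solve the homogeneous system.
The free variable yields coefficients (1, 2, 3, 1, 1) (any nonzero multiple also works).

b₁ + 2b₂ + 3b₃ + b₄ + b₅ = 0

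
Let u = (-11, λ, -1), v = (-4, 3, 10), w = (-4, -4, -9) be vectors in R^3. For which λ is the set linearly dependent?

The set is linearly dependent precisely when det[u; v; w] = 0.
Expanding, det = -76*λ - 171.
Solving -76*λ - 171 = 0 yields λ = -9/4.

λ = -9/4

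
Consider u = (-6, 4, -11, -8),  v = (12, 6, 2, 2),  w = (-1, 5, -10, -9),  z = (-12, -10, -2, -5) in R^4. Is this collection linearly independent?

linearly independent

Row-reduce the matrix whose columns are u, v, w, z.
The reduction yields 4 nonzero rows, so the rank is 4.
Since rank = 4 (the number of vectors), the set is linearly independent.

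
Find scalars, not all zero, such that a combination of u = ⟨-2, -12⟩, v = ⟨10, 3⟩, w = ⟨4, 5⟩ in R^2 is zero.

u - v + 3w = 0

Solve the homogeneous system with u, v, w as columns by row-reducing the coefficient matrix.
A generator of the null space is (1, -1, 3).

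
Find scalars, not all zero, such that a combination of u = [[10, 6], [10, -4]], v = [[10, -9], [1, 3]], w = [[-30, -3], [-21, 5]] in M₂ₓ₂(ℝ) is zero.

2u + v + w = 0

Write each element as a vector in ℝ⁴ using {E₁₁, E₁₂, E₂₁, E₂₂}.
Set up α₁u + … + α₃w = 0 and solve the homogeneous system.
The free variable yields coefficients (2, 1, 1) (any nonzero multiple also works).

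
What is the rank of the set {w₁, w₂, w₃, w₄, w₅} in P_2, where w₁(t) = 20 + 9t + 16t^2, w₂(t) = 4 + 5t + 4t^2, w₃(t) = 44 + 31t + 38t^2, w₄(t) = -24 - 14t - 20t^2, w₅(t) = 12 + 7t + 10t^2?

2

Represent each element by its coordinate vector in ℝ³.
Form the matrix with w₁, w₂, w₃, w₄, w₅ as columns and reduce.
Reduction leaves 2 leading entries, giving rank 2.
(With 5 elements in a 3-dimensional space the rank is at most 3.)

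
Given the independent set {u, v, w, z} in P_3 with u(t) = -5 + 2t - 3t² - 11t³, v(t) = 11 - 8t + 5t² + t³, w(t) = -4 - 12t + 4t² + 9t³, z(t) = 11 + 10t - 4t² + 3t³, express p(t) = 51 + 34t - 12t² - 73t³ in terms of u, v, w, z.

Work in coordinates with respect to the standard basis {1, t, …, t³}.
Since u, v, w, z are independent, the coefficients expressing p are uniquely determined by a linear system.
The system has the unique solution (a₁, …, a₄) = (4, 4, -4, 1).

p = 4u + 4v - 4w + z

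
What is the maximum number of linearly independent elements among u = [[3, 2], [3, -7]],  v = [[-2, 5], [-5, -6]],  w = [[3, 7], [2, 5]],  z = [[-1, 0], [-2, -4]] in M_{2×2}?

4

Represent each element by its coordinate vector in ℝ⁴.
Row-reduce the 4×4 matrix with these as rows.
Exactly 4 pivots survive; hence the rank is 4.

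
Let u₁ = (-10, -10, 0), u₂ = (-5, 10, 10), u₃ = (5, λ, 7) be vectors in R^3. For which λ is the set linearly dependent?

λ = 31/2

The vectors are dependent exactly when the determinant of the matrix with rows u₁, u₂, u₃ vanishes.
The determinant works out to 100*λ - 1550.
Solving 100*λ - 1550 = 0 yields λ = 31/2.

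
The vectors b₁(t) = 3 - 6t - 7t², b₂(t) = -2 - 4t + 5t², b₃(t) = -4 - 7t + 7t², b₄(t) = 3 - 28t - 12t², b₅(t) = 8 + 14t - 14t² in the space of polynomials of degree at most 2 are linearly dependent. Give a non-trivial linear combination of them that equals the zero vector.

Pass to coordinate vectors relative to the basis {1, t, t²}.
Set up α₁b₁ + … + α₅b₅ = 0 and solve the homogeneous system.
A generator of the null space is (3, -1, 2, -1, 0).

3b₁ - b₂ + 2b₃ - b₄ = 0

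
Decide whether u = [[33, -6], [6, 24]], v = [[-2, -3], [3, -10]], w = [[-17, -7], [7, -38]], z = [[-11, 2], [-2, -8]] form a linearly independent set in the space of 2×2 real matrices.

Write each element as a coordinate vector in ℝ⁴ using {E₁₁, E₁₂, E₂₁, E₂₂}.
Form the 4×4 matrix with these as columns; its determinant is 0.
A zero determinant means the columns are linearly dependent.
Indeed u - 9v + 3w = 0.

linearly dependent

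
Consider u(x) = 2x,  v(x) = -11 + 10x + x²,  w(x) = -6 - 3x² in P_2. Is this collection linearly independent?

Write each element as a coordinate vector in ℝ³ using {1, x, x²}.
Form the 3×3 matrix with these as columns; its determinant is -78.
A nonzero determinant means the columns are linearly independent.

linearly independent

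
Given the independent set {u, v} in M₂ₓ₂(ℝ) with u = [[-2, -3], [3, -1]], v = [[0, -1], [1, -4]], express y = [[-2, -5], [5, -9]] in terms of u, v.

y = u + 2v

Identify each element with its coordinate vector in ℝ⁴ via {E₁₁, E₁₂, E₂₁, E₂₂}.
Since u, v are independent, the coefficients expressing y are uniquely determined by a linear system.
The system has the unique solution (a₁, a₂) = (1, 2).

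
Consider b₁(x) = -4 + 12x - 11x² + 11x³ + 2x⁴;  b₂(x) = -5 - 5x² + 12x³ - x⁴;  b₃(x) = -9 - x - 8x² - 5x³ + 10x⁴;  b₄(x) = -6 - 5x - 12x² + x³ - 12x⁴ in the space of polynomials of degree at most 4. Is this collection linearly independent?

Write each element as a coordinate vector in ℝ⁵ using {1, x, …, x⁴}.
Row-reduce the matrix whose columns are b₁, b₂, b₃, b₄.
The reduction yields 4 nonzero rows, so the rank is 4.
Since rank = 4 (the number of vectors), the set is linearly independent.

linearly independent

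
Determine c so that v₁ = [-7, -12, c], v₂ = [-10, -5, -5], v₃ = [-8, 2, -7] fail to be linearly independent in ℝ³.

c = 3/4

Place the vectors as rows of a 3×3 matrix; dependence ⇔ determinant zero.
Expanding, det = 45 - 60*c.
Solving 45 - 60*c = 0 yields c = 3/4.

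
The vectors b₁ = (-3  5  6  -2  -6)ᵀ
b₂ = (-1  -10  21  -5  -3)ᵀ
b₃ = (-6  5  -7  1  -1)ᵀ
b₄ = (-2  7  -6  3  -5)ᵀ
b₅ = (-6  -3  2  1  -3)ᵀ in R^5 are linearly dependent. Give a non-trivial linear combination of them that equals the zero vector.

b₁ - b₂ - b₃ - b₄ + b₅ = 0

Write the vectors as columns of a matrix and find a nonzero vector in its null space.
A generator of the null space is (1, -1, -1, -1, 1).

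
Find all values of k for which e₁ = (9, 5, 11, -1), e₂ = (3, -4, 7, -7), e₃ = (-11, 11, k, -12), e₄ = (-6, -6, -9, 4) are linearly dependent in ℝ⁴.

The vectors are dependent exactly when the determinant of the matrix with rows e₁, e₂, e₃, e₄ vanishes.
Cofactor expansion gives det = -330*k - 2255.
Setting this to zero gives k = -41/6.

k = -41/6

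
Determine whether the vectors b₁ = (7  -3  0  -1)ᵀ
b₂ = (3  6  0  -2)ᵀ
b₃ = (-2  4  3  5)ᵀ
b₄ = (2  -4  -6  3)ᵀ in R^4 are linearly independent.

linearly independent

Form the 4×4 matrix with these as columns; its determinant is 2049.
A nonzero determinant means the columns are linearly independent.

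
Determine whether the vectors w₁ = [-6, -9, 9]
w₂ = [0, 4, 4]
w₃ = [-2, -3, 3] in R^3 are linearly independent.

linearly dependent

Form the 3×3 matrix with these as columns; its determinant is 0.
A zero determinant means the columns are linearly dependent.
Indeed w₁ - 3w₃ = 0.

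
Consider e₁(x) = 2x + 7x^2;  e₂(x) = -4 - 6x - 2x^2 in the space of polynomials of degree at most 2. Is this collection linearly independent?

linearly independent

Write each element as a coordinate vector in ℝ³ using {1, x, x^2}.
Row-reduce the matrix whose columns are e₁, e₂.
The reduction yields 2 nonzero rows, so the rank is 2.
Since rank = 2 (the number of vectors), the set is linearly independent.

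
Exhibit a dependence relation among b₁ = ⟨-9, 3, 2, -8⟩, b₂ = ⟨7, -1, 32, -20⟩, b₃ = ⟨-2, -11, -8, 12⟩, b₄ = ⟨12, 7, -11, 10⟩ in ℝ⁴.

Write the vectors as columns of a matrix and find a nonzero vector in its null space.
A generator of the null space is (3, 1, 2, 2).

3b₁ + b₂ + 2b₃ + 2b₄ = 0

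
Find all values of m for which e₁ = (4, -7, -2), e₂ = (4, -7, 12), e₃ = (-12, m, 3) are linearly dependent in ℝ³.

m = 21

Place the vectors as rows of a 3×3 matrix; dependence ⇔ determinant zero.
Cofactor expansion gives det = 1176 - 56*m.
This vanishes exactly when m = 21.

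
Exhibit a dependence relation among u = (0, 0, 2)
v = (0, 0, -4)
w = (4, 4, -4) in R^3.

Write the vectors as columns of a matrix and find a nonzero vector in its null space.
One solution (up to scaling) is (2, 1, 0).

2u + v = 0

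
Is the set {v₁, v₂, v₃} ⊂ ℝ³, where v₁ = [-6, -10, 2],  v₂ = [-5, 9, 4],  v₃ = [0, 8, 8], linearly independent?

linearly independent

Form the 3×3 matrix with these as columns; its determinant is -720.
A nonzero determinant means the columns are linearly independent.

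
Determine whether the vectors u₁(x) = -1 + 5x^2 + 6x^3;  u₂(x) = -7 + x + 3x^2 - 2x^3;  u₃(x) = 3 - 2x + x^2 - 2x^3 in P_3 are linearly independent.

Write each element as a coordinate vector in ℝ⁴ using {1, x, …, x^3}.
Row-reduce the matrix whose columns are u₁, u₂, u₃.
The reduction yields 3 nonzero rows, so the rank is 3.
Since rank = 3 (the number of vectors), the set is linearly independent.

linearly independent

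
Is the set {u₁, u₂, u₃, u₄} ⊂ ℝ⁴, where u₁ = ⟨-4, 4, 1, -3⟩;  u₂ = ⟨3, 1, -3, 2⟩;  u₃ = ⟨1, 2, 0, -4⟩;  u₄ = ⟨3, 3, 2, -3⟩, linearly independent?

linearly independent

The matrix [u₁|u₂|u₃|u₄] has determinant -296.
A nonzero determinant means the columns are linearly independent.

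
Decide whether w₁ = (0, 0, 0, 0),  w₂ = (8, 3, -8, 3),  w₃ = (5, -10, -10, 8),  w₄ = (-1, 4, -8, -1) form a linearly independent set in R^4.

linearly dependent

One of the vectors is the zero vector, so the set is linearly dependent.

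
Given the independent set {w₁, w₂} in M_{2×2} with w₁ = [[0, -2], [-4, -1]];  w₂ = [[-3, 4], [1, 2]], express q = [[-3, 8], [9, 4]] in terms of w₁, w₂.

Work in coordinates with respect to the standard basis {E₁₁, E₁₂, E₂₁, E₂₂}.
Write q = α₁w₁ + α₂w₂ and equate components.
Row-reducing the augmented matrix gives the unique coefficients (α₁, α₂) = (-2, 1).

q = -2w₁ + w₂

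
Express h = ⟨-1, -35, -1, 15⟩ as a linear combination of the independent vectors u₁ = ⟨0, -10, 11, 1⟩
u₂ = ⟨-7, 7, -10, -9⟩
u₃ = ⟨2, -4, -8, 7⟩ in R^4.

Write h = α₁u₁ + … + α₃u₃ and equate components.
Back-substitution yields (α₁, α₂, α₃) = (3, 1, 3).

h = 3u₁ + u₂ + 3u₃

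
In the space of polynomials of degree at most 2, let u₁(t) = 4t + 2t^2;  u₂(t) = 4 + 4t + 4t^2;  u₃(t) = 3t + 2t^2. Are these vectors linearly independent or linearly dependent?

Take coordinates with respect to the standard basis {1, t, t^2}.
Form the 3×3 matrix with these as columns; its determinant is -8.
A nonzero determinant means the columns are linearly independent.

linearly independent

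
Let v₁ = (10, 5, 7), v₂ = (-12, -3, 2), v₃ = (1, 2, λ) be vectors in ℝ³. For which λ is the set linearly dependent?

The vectors are dependent exactly when the determinant of the matrix with rows v₁, v₂, v₃ vanishes.
Expanding, det = 30*λ - 177.
Solving 30*λ - 177 = 0 yields λ = 59/10.

λ = 59/10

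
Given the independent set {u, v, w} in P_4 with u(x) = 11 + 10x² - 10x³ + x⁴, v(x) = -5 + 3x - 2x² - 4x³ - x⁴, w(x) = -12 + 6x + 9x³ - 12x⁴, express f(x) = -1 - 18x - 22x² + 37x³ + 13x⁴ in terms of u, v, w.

Take coordinate vectors relative to {1, x, …, x⁴}.
Since u, v, w are independent, the coefficients expressing f are uniquely determined by a linear system.
Row-reducing the augmented matrix gives the unique coefficients (α₁, α₂, α₃) = (-3, -4, -1).

f = -3u - 4v - w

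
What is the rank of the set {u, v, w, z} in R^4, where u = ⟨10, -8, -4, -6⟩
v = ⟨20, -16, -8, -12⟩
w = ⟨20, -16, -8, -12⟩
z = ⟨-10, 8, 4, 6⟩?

Form the matrix with u, v, w, z as columns and reduce.
There is 1 pivot column, so rank = 1.

1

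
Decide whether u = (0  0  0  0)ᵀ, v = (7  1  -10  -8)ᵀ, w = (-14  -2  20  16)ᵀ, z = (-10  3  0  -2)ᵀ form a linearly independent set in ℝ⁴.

One of the vectors is the zero vector, so the set is linearly dependent.

linearly dependent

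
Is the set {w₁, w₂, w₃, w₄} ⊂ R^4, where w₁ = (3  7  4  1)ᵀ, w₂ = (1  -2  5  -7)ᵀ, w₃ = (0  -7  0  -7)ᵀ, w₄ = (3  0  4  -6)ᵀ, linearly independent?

linearly dependent

Form the 4×4 matrix with these as columns; its determinant is 0.
A zero determinant means the columns are linearly dependent.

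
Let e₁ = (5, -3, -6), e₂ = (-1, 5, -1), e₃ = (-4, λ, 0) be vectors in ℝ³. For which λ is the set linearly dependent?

λ = 12

The set is linearly dependent precisely when det[e₁; e₂; e₃] = 0.
The determinant works out to 11*λ - 132.
Solving 11*λ - 132 = 0 yields λ = 12.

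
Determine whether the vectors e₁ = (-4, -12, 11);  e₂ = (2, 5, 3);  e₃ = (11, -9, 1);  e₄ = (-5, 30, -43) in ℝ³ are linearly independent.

There are 4 vectors in a 3-dimensional space, so they cannot be linearly independent.

linearly dependent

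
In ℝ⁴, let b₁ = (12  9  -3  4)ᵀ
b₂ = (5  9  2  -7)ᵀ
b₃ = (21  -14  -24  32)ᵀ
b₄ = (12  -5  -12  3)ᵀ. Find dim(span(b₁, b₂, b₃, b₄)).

3

Apply Gaussian elimination to the matrix whose rows are b₁, b₂, b₃, b₄.
There are 3 pivot columns, so rank = 3.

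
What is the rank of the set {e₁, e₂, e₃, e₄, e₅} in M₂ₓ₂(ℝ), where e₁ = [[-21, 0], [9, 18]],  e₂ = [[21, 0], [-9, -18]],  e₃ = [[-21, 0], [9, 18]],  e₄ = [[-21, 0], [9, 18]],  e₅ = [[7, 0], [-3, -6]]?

Use coordinates relative to {E₁₁, E₁₂, E₂₁, E₂₂}.
Put the 4×5 matrix [e₁|e₂|e₃|e₄|e₅] into echelon form.
There is 1 pivot column, so rank = 1.
(With 5 elements in a 4-dimensional space the rank is at most 4.)

rank 1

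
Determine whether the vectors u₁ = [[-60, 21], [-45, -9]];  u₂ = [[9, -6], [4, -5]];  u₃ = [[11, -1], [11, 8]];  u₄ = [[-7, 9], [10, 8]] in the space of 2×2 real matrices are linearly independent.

Take coordinates with respect to the standard basis {E₁₁, E₁₂, E₂₁, E₂₂}.
The matrix [u₁|u₂|u₃|u₄] has determinant 0.
A zero determinant means the columns are linearly dependent.

linearly dependent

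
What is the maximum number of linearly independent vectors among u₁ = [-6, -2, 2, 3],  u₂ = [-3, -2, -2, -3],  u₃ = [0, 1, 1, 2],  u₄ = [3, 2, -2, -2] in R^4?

Apply Gaussian elimination to the matrix whose rows are u₁, u₂, u₃, u₄.
Reduction leaves 3 leading entries, giving rank 3.

3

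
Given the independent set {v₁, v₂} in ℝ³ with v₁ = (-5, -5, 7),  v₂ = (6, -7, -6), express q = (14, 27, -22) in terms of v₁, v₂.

Since v₁, v₂ are independent, the coefficients expressing q are uniquely determined by a linear system.
The system has the unique solution (α₁, α₂) = (-4, -1).

q = -4v₁ - v₂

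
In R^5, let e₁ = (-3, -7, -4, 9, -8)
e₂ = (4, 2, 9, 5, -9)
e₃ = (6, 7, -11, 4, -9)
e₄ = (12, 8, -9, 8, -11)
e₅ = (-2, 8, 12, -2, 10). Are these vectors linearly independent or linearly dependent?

Row-reduce the matrix whose columns are e₁, e₂, e₃, e₄, e₅.
The reduction yields 5 nonzero rows, so the rank is 5.
Since rank = 5 (the number of vectors), the set is linearly independent.

linearly independent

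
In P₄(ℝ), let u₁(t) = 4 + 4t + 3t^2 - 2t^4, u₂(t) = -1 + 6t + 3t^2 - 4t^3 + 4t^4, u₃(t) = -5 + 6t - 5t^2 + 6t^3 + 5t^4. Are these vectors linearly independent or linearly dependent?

linearly independent

Write each element as a coordinate vector in ℝ⁵ using {1, t, …, t^4}.
Row-reduce the matrix whose columns are u₁, u₂, u₃.
The reduction yields 3 nonzero rows, so the rank is 3.
Since rank = 3 (the number of vectors), the set is linearly independent.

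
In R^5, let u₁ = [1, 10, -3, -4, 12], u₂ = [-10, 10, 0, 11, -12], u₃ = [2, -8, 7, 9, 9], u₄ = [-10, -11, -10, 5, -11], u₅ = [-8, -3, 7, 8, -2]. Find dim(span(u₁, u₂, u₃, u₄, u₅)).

dim = 5

Form the matrix with u₁, u₂, u₃, u₄, u₅ as columns and reduce.
Reduction leaves 5 leading entries, giving rank 5.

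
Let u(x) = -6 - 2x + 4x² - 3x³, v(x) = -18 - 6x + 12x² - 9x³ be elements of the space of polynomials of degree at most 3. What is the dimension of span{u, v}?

Represent each element by its coordinate vector in ℝ⁴.
Row-reduce the 2×4 matrix with these as rows.
The echelon form has 1 nonzero row, so the rank is 1.

dim = 1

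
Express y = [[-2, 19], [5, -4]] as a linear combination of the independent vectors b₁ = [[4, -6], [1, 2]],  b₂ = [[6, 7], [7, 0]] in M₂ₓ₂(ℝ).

Work in coordinates with respect to the standard basis {E₁₁, E₁₂, E₂₁, E₂₂}.
Set up the augmented matrix [b₁ | b₂ | y] and row-reduce.
Row-reducing the augmented matrix gives the unique coefficients (a₁, a₂) = (-2, 1).

y = -2b₁ + b₂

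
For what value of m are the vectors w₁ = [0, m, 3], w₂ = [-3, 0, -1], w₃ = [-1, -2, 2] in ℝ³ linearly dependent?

m = -18/7

Dependence holds iff the 3×3 matrix [w₁ w₂ w₃] is singular.
Cofactor expansion gives det = 7*m + 18.
This vanishes exactly when m = -18/7.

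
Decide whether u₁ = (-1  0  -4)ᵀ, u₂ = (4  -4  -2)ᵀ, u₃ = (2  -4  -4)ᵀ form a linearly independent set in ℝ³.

linearly independent

Row-reduce the matrix whose columns are u₁, u₂, u₃.
The reduction yields 3 nonzero rows, so the rank is 3.
Since rank = 3 (the number of vectors), the set is linearly independent.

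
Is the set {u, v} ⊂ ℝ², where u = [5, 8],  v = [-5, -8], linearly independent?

linearly dependent

The matrix [u|v] has determinant 0.
A zero determinant means the columns are linearly dependent.
Indeed u + v = 0.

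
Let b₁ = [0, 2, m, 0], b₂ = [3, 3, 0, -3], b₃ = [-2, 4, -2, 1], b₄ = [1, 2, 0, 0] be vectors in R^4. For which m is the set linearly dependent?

The set is linearly dependent precisely when det[b₁; b₂; b₃; b₄] = 0.
The determinant works out to 21*m + 12.
Solving 21*m + 12 = 0 yields m = -4/7.

m = -4/7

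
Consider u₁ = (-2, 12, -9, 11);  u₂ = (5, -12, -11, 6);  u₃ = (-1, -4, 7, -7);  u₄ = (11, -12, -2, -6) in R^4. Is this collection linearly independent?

Row-reduce the matrix whose columns are u₁, u₂, u₃, u₄.
The reduction yields 4 nonzero rows, so the rank is 4.
Since rank = 4 (the number of vectors), the set is linearly independent.

linearly independent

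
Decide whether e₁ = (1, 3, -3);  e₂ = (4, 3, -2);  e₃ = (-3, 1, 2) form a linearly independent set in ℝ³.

Form the 3×3 matrix with these as columns; its determinant is -37.
A nonzero determinant means the columns are linearly independent.

linearly independent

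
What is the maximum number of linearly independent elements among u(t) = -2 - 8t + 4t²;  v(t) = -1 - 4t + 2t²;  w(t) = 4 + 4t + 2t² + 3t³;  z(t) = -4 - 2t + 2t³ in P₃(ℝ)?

Represent each element by its coordinate vector in ℝ⁴.
Apply Gaussian elimination to the matrix whose rows are u, v, w, z.
Exactly 3 pivots survive; hence the rank is 3.

3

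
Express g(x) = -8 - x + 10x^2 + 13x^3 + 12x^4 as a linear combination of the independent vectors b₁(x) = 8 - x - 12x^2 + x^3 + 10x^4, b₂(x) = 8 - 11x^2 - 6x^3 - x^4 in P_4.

g = b₁ - 2b₂

Identify each element with its coordinate vector in ℝ⁵ via {1, x, …, x^4}.
Since b₁, b₂ are independent, the coefficients expressing g are uniquely determined by a linear system.
Row-reducing the augmented matrix gives the unique coefficients (α₁, α₂) = (1, -2).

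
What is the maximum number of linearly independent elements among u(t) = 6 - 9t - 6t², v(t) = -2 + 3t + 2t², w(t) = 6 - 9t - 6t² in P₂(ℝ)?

Use coordinates relative to {1, t, t²}.
Apply Gaussian elimination to the matrix whose rows are u, v, w.
The echelon form has 1 nonzero row, so the rank is 1.

1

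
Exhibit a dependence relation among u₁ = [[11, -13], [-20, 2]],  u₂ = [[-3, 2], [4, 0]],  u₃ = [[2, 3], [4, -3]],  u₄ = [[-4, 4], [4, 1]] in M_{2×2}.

u₁ + 3u₂ + u₃ + u₄ = 0

Pass to coordinate vectors relative to the basis {E₁₁, E₁₂, E₂₁, E₂₂}.
Set up α₁u₁ + … + α₄u₄ = 0 and solve the homogeneous system.
A generator of the null space is (1, 3, 1, 1).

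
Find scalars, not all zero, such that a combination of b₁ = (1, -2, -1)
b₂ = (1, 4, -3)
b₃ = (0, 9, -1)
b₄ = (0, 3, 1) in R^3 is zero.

b₁ - b₂ + b₃ - b₄ = 0

Write the vectors as columns of a matrix and find a nonzero vector in its null space.
A generator of the null space is (1, -1, 1, -1).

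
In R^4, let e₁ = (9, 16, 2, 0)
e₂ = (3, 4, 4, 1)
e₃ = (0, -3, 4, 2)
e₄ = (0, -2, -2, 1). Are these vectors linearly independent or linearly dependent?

Place the vectors as rows of a 4×4 matrix and reduce to echelon form.
The reduction yields 3 nonzero rows, so the rank is 3.
Since rank 3 < 4, the set is linearly dependent.

linearly dependent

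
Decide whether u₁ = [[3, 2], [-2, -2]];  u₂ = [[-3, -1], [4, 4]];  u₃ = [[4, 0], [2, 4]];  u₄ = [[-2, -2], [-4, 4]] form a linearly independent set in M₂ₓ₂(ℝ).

Write each element as a coordinate vector in ℝ⁴ using {E₁₁, E₁₂, E₂₁, E₂₂}.
Form the 4×4 matrix with these as columns; its determinant is 264.
A nonzero determinant means the columns are linearly independent.

linearly independent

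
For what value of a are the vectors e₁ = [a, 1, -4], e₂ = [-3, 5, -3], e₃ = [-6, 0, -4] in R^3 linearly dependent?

Dependence holds iff the 3×3 matrix [e₁ e₂ e₃] is singular.
Cofactor expansion gives det = -20*a - 114.
This vanishes exactly when a = -57/10.

a = -57/10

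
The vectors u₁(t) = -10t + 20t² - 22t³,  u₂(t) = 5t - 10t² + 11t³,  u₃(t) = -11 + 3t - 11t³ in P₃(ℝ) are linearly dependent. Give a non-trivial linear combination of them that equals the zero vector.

u₁ + 2u₂ = 0

Take coordinates with respect to {1, t, …, t³}.
Solve the homogeneous system with u₁, u₂, u₃ as columns by row-reducing the coefficient matrix.
The free variable yields coefficients (1, 2, 0) (any nonzero multiple also works).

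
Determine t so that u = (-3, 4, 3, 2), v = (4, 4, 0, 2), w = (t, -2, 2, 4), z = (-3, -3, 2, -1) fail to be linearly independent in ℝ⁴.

t = 40

The set is linearly dependent precisely when det[u; v; w; z] = 0.
The determinant works out to 240 - 6*t.
This vanishes exactly when t = 40.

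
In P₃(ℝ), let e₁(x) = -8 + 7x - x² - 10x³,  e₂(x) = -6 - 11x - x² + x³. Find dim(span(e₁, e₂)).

dim = 2

Represent each element by its coordinate vector in ℝ⁴.
Row-reduce the 2×4 matrix with these as rows.
There are 2 pivot columns, so rank = 2.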